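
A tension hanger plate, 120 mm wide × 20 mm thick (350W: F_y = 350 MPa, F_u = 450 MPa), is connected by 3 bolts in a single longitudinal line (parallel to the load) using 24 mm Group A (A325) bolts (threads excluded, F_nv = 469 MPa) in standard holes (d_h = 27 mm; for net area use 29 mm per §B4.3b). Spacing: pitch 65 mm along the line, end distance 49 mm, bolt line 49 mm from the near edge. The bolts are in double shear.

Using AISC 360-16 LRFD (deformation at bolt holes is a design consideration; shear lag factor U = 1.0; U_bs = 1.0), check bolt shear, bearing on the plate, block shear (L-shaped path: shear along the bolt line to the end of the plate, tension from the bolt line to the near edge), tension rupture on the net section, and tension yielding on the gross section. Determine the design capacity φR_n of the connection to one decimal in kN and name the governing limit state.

614.3 kN (net-section rupture governs)

Bolt shear: A_b = π(24)²/4 = 452.39 mm². φR_n = 0.75 × 469 × 452.39 × 3 × 2 = 954.8 kN.
Bearing (20 mm plate, F_u = 450 MPa): end bolts L_c = 49 − 27/2 = 35.5, R_n = min(1.2×35.5×20×450, 2.4×24×20×450) = 383.4 kN/bolt; interior L_c = 65 − 27 = 38, R_n = 410.4 kN/bolt. φR_n = 0.75 × (1×383.4 + 2×410.4) = 903.2 kN.
Block shear: shear path 1×[49+2×65] = 1×179 mm, A_gv = 3580, A_nv = 1×(179 − 2.5×29)×20 = 2130 mm²; tension to near edge: (49 − 0.5×29)×20 = 690 mm². R_n = min(0.6×450×2130, 0.6×350×3580) + 1.0×450×690 = min(575.1, 751.8) + 310.5 = 885.6 kN. φR_n = 0.75 × 885.6 = 664.2 kN.
Tension rupture (net): A_n = (120 − 1×29)×20 = 1820 mm² (U = 1.0, A_e = A_n). φR_n = 0.75 × 450 × 1820 = 614.3 kN.
Tension yield (gross): A_g = 120×20 = 2400 mm². φR_n = 0.90 × 350 × 2400 = 756.0 kN.
Governing: min(954.8, 903.2, 664.2, 614.3, 756.0) = 614.3 kN → net-section rupture.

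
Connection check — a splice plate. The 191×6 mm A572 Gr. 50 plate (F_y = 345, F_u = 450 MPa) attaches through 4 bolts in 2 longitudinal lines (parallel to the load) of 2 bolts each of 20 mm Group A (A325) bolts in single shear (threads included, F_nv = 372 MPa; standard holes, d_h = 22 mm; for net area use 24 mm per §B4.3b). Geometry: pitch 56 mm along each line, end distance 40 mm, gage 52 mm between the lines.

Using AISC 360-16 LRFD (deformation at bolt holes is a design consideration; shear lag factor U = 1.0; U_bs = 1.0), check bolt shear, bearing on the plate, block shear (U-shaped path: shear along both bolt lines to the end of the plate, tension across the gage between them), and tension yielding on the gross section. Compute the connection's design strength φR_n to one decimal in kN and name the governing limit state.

202.5 kN (block shear governs)

Bolt shear: A_b = π(20)²/4 = 314.16 mm². φR_n = 0.75 × 372 × 314.16 × 4 × 1 = 350.6 kN.
Bearing (6 mm plate, F_u = 450 MPa): end bolts L_c = 40 − 22/2 = 29, R_n = min(1.2×29×6×450, 2.4×20×6×450) = 93.96 kN/bolt; interior L_c = 56 − 22 = 34, R_n = 110.16 kN/bolt. φR_n = 0.75 × (2×93.96 + 2×110.16) = 306.2 kN.
Block shear: shear path 2×[40+1×56] = 2×96 mm, A_gv = 1152, A_nv = 2×(96 − 1.5×24)×6 = 720 mm²; tension across gage: (52 − 1×24)×6 = 168 mm². R_n = min(0.6×450×720, 0.6×345×1152) + 1.0×450×168 = min(194.4, 238.46) + 75.6 = 270 kN. φR_n = 0.75 × 270 = 202.5 kN.
Tension yield (gross): A_g = 191×6 = 1146 mm². φR_n = 0.90 × 345 × 1146 = 355.8 kN.
Governing: min(350.6, 306.2, 202.5, 355.8) = 202.5 kN → block shear.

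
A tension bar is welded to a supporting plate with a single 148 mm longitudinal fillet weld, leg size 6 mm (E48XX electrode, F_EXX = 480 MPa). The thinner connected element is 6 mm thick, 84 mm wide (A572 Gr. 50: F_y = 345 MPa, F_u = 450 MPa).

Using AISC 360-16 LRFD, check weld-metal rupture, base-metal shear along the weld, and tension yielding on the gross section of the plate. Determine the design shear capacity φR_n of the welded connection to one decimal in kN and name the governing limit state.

135.6 kN (weld metal governs)

Weld metal: throat = 0.707×6 = 4.242 mm, L = 148 mm. φR_n = 0.75 × 0.6 × 480 × 4.242 × 148 = 135.6 kN.
Base metal shear (6 mm plate): yield φR_n = 1.0×0.6×345×6×148 = 183.8 kN; rupture φR_n = 0.75×0.6×450×6×148 = 179.8 kN; take 179.8 kN (rupture).
Tension yield (gross): A_g = 84×6 = 504 mm². φR_n = 0.90 × 345 × 504 = 156.5 kN.
Governing: min(135.6, 179.8, 156.5) = 135.6 kN → weld metal.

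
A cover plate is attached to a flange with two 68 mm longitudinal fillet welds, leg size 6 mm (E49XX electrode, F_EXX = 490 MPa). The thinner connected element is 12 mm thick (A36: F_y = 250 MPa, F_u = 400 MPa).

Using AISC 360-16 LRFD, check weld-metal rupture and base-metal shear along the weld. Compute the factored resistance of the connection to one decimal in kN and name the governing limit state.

127.2 kN (weld metal governs)

Weld metal: throat = 0.707×6 = 4.242 mm, L = 2×68 = 136 mm. φR_n = 0.75 × 0.6 × 490 × 4.242 × 136 = 127.2 kN.
Base metal shear (12 mm plate): yield φR_n = 1.0×0.6×250×12×136 = 244.8 kN; rupture φR_n = 0.75×0.6×400×12×136 = 293.8 kN; take 244.8 kN (yield).
Governing: min(127.2, 244.8) = 127.2 kN → weld metal.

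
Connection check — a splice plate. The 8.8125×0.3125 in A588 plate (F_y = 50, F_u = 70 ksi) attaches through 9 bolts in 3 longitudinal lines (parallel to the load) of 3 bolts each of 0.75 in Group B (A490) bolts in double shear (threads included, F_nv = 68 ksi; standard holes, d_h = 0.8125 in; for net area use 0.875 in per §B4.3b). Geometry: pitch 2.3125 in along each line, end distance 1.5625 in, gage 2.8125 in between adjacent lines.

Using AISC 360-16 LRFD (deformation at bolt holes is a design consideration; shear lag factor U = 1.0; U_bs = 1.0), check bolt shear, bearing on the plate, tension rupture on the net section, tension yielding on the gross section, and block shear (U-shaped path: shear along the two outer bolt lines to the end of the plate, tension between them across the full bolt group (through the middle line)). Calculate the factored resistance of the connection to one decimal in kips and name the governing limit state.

Bolt shear: A_b = π(0.75)²/4 = 0.44179 in². φR_n = 0.75 × 68 × 0.44179 × 9 × 2 = 405.6 kips.
Bearing (0.3125 in plate, F_u = 70 ksi): end bolts L_c = 1.5625 − 0.8125/2 = 1.15625, R_n = min(1.2×1.15625×0.3125×70, 2.4×0.75×0.3125×70) = 30.352 kips/bolt; interior L_c = 2.3125 − 0.8125 = 1.5, R_n = 39.375 kips/bolt. φR_n = 0.75 × (3×30.352 + 6×39.375) = 245.5 kips.
Tension rupture (net): A_n = (8.8125 − 3×0.875)×0.3125 = 1.9336 in² (U = 1.0, A_e = A_n). φR_n = 0.75 × 70 × 1.9336 = 101.5 kips.
Tension yield (gross): A_g = 8.8125×0.3125 = 2.7539 in². φR_n = 0.90 × 50 × 2.7539 = 123.9 kips.
Block shear: shear path 2×[1.5625+2×2.3125] = 2×6.1875 in, A_gv = 3.8672, A_nv = 2×(6.1875 − 2.5×0.875)×0.3125 = 2.5 in²; tension across gage: (5.625 − 2×0.875)×0.3125 = 1.2109 in². R_n = min(0.6×70×2.5, 0.6×50×3.8672) + 1.0×70×1.2109 = min(105, 116.02) + 84.763 = 189.76 kips. φR_n = 0.75 × 189.76 = 142.3 kips.
Governing: min(405.6, 245.5, 101.5, 123.9, 142.3) = 101.5 kips → net-section rupture.

101.5 kips (net-section rupture governs)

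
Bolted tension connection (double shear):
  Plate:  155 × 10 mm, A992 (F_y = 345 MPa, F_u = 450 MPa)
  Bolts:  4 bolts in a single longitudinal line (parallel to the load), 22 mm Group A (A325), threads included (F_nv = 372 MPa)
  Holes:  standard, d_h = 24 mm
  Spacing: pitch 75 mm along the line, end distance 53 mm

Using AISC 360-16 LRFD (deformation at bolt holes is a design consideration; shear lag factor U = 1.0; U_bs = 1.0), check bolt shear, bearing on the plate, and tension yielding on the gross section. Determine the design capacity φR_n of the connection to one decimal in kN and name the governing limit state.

481.3 kN (gross-section yield governs)

Bolt shear: A_b = π(22)²/4 = 380.13 mm². φR_n = 0.75 × 372 × 380.13 × 4 × 2 = 848.5 kN.
Bearing (10 mm plate, F_u = 450 MPa): end bolts L_c = 53 − 24/2 = 41, R_n = min(1.2×41×10×450, 2.4×22×10×450) = 221.4 kN/bolt; interior L_c = 75 − 24 = 51, R_n = 237.6 kN/bolt. φR_n = 0.75 × (1×221.4 + 3×237.6) = 700.7 kN.
Tension yield (gross): A_g = 155×10 = 1550 mm². φR_n = 0.90 × 345 × 1550 = 481.3 kN.
Governing: min(848.5, 700.7, 481.3) = 481.3 kN → gross-section yield.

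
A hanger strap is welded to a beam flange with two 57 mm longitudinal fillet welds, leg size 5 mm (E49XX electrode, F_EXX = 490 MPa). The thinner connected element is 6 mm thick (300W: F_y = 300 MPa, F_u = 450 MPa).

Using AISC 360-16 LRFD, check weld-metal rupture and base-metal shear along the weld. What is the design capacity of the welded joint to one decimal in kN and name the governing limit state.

88.9 kN (weld metal governs)

Weld metal: throat = 0.707×5 = 3.535 mm, L = 2×57 = 114 mm. φR_n = 0.75 × 0.6 × 490 × 3.535 × 114 = 88.9 kN.
Base metal shear (6 mm plate): yield φR_n = 1.0×0.6×300×6×114 = 123.1 kN; rupture φR_n = 0.75×0.6×450×6×114 = 138.5 kN; take 123.1 kN (yield).
Governing: min(88.9, 123.1) = 88.9 kN → weld metal.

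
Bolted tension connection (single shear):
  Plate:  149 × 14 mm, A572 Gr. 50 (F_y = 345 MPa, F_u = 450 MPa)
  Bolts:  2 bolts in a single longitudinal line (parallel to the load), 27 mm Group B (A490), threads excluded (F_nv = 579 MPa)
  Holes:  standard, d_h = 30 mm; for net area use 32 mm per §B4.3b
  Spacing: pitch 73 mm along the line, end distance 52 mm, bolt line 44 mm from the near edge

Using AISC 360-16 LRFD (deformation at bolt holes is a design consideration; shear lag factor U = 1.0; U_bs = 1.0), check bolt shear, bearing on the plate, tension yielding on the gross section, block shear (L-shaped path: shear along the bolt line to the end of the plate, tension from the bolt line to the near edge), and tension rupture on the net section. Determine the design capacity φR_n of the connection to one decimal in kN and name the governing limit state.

350.6 kN (block shear governs)

Bolt shear: A_b = π(27)²/4 = 572.56 mm². φR_n = 0.75 × 579 × 572.56 × 2 × 1 = 497.3 kN.
Bearing (14 mm plate, F_u = 450 MPa): end bolts L_c = 52 − 30/2 = 37, R_n = min(1.2×37×14×450, 2.4×27×14×450) = 279.72 kN/bolt; interior L_c = 73 − 30 = 43, R_n = 325.08 kN/bolt. φR_n = 0.75 × (1×279.72 + 1×325.08) = 453.6 kN.
Tension yield (gross): A_g = 149×14 = 2086 mm². φR_n = 0.90 × 345 × 2086 = 647.7 kN.
Block shear: shear path 1×[52+1×73] = 1×125 mm, A_gv = 1750, A_nv = 1×(125 − 1.5×32)×14 = 1078 mm²; tension to near edge: (44 − 0.5×32)×14 = 392 mm². R_n = min(0.6×450×1078, 0.6×345×1750) + 1.0×450×392 = min(291.06, 362.25) + 176.4 = 467.46 kN. φR_n = 0.75 × 467.46 = 350.6 kN.
Tension rupture (net): A_n = (149 − 1×32)×14 = 1638 mm² (U = 1.0, A_e = A_n). φR_n = 0.75 × 450 × 1638 = 552.8 kN.
Governing: min(497.3, 453.6, 647.7, 350.6, 552.8) = 350.6 kN → block shear.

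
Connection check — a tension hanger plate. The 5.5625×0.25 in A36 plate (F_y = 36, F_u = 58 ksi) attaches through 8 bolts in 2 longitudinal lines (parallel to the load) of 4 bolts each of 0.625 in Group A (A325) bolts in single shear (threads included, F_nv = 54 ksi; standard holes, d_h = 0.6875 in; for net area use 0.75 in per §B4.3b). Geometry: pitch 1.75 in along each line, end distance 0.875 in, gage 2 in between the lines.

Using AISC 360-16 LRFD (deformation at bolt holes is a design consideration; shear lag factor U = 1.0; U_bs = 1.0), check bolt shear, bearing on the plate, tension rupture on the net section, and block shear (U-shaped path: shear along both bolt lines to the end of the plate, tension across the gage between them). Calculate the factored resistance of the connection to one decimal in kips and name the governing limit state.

44.2 kips (net-section rupture governs)

Bolt shear: A_b = π(0.625)²/4 = 0.3068 in². φR_n = 0.75 × 54 × 0.3068 × 8 × 1 = 99.4 kips.
Bearing (0.25 in plate, F_u = 58 ksi): end bolts L_c = 0.875 − 0.6875/2 = 0.53125, R_n = min(1.2×0.53125×0.25×58, 2.4×0.625×0.25×58) = 9.2438 kips/bolt; interior L_c = 1.75 − 0.6875 = 1.0625, R_n = 18.488 kips/bolt. φR_n = 0.75 × (2×9.2438 + 6×18.488) = 97.1 kips.
Tension rupture (net): A_n = (5.5625 − 2×0.75)×0.25 = 1.0156 in² (U = 1.0, A_e = A_n). φR_n = 0.75 × 58 × 1.0156 = 44.2 kips.
Block shear: shear path 2×[0.875+3×1.75] = 2×6.125 in, A_gv = 3.0625, A_nv = 2×(6.125 − 3.5×0.75)×0.25 = 1.75 in²; tension across gage: (2 − 1×0.75)×0.25 = 0.3125 in². R_n = min(0.6×58×1.75, 0.6×36×3.0625) + 1.0×58×0.3125 = min(60.9, 66.15) + 18.125 = 79.025 kips. φR_n = 0.75 × 79.025 = 59.3 kips.
Governing: min(99.4, 97.1, 44.2, 59.3) = 44.2 kips → net-section rupture.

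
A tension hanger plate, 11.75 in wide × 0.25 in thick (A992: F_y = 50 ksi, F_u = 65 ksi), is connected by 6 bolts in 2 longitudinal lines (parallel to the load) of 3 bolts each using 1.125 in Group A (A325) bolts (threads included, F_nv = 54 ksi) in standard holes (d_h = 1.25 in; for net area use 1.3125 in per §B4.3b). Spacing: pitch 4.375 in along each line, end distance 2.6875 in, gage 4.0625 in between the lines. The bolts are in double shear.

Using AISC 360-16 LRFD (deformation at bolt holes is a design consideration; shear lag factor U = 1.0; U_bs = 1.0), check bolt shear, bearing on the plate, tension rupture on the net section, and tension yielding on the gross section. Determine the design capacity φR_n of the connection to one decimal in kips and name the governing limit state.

Bolt shear: A_b = π(1.125)²/4 = 0.99402 in². φR_n = 0.75 × 54 × 0.99402 × 6 × 2 = 483.1 kips.
Bearing (0.25 in plate, F_u = 65 ksi): end bolts L_c = 2.6875 − 1.25/2 = 2.0625, R_n = min(1.2×2.0625×0.25×65, 2.4×1.125×0.25×65) = 40.219 kips/bolt; interior L_c = 4.375 − 1.25 = 3.125, R_n = 43.875 kips/bolt. φR_n = 0.75 × (2×40.219 + 4×43.875) = 192.0 kips.
Tension rupture (net): A_n = (11.75 − 2×1.3125)×0.25 = 2.2813 in² (U = 1.0, A_e = A_n). φR_n = 0.75 × 65 × 2.2813 = 111.2 kips.
Tension yield (gross): A_g = 11.75×0.25 = 2.9375 in². φR_n = 0.90 × 50 × 2.9375 = 132.2 kips.
Governing: min(483.1, 192.0, 111.2, 132.2) = 111.2 kips → net-section rupture.

111.2 kips (net-section rupture governs)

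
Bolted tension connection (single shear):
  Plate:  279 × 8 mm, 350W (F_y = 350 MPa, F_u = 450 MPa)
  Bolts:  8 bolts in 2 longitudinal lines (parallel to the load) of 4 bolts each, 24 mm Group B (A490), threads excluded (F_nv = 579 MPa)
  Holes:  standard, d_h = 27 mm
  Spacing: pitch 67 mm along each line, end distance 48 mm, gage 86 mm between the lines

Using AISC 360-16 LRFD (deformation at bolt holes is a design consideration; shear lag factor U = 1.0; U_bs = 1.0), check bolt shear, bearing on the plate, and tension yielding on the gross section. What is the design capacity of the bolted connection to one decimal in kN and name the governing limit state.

703.1 kN (gross-section yield governs)

Bolt shear: A_b = π(24)²/4 = 452.39 mm². φR_n = 0.75 × 579 × 452.39 × 8 × 1 = 1571.6 kN.
Bearing (8 mm plate, F_u = 450 MPa): end bolts L_c = 48 − 27/2 = 34.5, R_n = min(1.2×34.5×8×450, 2.4×24×8×450) = 149.04 kN/bolt; interior L_c = 67 − 27 = 40, R_n = 172.8 kN/bolt. φR_n = 0.75 × (2×149.04 + 6×172.8) = 1001.2 kN.
Tension yield (gross): A_g = 279×8 = 2232 mm². φR_n = 0.90 × 350 × 2232 = 703.1 kN.
Governing: min(1571.6, 1001.2, 703.1) = 703.1 kN → gross-section yield.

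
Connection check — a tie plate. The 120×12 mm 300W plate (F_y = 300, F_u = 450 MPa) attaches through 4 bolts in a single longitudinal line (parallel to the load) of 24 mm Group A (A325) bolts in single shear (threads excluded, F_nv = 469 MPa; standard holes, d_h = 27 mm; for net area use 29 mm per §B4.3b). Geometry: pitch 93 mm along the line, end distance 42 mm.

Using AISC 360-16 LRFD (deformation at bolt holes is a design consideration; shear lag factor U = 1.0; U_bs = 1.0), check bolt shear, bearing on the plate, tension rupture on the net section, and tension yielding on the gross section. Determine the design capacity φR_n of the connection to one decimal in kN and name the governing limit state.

368.6 kN (net-section rupture governs)

Bolt shear: A_b = π(24)²/4 = 452.39 mm². φR_n = 0.75 × 469 × 452.39 × 4 × 1 = 636.5 kN.
Bearing (12 mm plate, F_u = 450 MPa): end bolts L_c = 42 − 27/2 = 28.5, R_n = min(1.2×28.5×12×450, 2.4×24×12×450) = 184.68 kN/bolt; interior L_c = 93 − 27 = 66, R_n = 311.04 kN/bolt. φR_n = 0.75 × (1×184.68 + 3×311.04) = 838.4 kN.
Tension rupture (net): A_n = (120 − 1×29)×12 = 1092 mm² (U = 1.0, A_e = A_n). φR_n = 0.75 × 450 × 1092 = 368.6 kN.
Tension yield (gross): A_g = 120×12 = 1440 mm². φR_n = 0.90 × 300 × 1440 = 388.8 kN.
Governing: min(636.5, 838.4, 368.6, 388.8) = 368.6 kN → net-section rupture.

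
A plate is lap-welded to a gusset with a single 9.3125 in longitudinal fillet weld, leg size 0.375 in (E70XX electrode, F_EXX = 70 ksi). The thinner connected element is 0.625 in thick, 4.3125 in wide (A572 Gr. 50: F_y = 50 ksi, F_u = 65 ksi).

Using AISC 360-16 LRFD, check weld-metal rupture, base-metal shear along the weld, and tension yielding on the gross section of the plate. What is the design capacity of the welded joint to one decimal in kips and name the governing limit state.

77.8 kips (weld metal governs)

Weld metal: throat = 0.707×0.375 = 0.26513 in, L = 9.3125 in. φR_n = 0.75 × 0.6 × 70 × 0.26513 × 9.3125 = 77.8 kips.
Base metal shear (0.625 in plate): yield φR_n = 1.0×0.6×50×0.625×9.3125 = 174.6 kips; rupture φR_n = 0.75×0.6×65×0.625×9.3125 = 170.2 kips; take 170.2 kips (rupture).
Tension yield (gross): A_g = 4.3125×0.625 = 2.6953 in². φR_n = 0.90 × 50 × 2.6953 = 121.3 kips.
Governing: min(77.8, 170.2, 121.3) = 77.8 kips → weld metal.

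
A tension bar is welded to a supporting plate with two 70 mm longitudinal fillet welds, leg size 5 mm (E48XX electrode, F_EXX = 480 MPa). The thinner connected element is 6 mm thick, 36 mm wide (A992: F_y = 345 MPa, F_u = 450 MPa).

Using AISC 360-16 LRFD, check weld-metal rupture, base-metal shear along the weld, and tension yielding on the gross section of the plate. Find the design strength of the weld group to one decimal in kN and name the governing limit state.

Weld metal: throat = 0.707×5 = 3.535 mm, L = 2×70 = 140 mm. φR_n = 0.75 × 0.6 × 480 × 3.535 × 140 = 106.9 kN.
Base metal shear (6 mm plate): yield φR_n = 1.0×0.6×345×6×140 = 173.9 kN; rupture φR_n = 0.75×0.6×450×6×140 = 170.1 kN; take 170.1 kN (rupture).
Tension yield (gross): A_g = 36×6 = 216 mm². φR_n = 0.90 × 345 × 216 = 67.1 kN.
Governing: min(106.9, 170.1, 67.1) = 67.1 kN → gross-section yield.

67.1 kN (gross-section yield governs)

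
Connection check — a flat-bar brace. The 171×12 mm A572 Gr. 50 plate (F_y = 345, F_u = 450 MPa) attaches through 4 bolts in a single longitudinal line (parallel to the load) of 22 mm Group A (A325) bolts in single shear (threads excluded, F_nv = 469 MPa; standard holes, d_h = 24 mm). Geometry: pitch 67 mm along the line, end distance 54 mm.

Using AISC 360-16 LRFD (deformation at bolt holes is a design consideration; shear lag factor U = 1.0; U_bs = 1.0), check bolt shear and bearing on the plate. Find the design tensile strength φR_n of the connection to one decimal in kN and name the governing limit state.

534.8 kN (bolt shear governs)

Bolt shear: A_b = π(22)²/4 = 380.13 mm². φR_n = 0.75 × 469 × 380.13 × 4 × 1 = 534.8 kN.
Bearing (12 mm plate, F_u = 450 MPa): end bolts L_c = 54 − 24/2 = 42, R_n = min(1.2×42×12×450, 2.4×22×12×450) = 272.16 kN/bolt; interior L_c = 67 − 24 = 43, R_n = 278.64 kN/bolt. φR_n = 0.75 × (1×272.16 + 3×278.64) = 831.1 kN.
Governing: min(534.8, 831.1) = 534.8 kN → bolt shear.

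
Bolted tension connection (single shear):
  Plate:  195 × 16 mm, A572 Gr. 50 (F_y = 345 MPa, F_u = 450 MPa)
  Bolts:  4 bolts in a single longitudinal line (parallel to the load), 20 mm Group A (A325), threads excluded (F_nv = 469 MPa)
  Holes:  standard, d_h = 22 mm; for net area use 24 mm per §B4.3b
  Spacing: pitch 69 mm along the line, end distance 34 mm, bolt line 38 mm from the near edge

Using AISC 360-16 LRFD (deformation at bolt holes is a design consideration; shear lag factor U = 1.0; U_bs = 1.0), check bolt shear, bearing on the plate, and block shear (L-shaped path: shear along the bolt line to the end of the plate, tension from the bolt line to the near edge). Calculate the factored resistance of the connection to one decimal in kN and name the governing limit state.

Bolt shear: A_b = π(20)²/4 = 314.16 mm². φR_n = 0.75 × 469 × 314.16 × 4 × 1 = 442.0 kN.
Bearing (16 mm plate, F_u = 450 MPa): end bolts L_c = 34 − 22/2 = 23, R_n = min(1.2×23×16×450, 2.4×20×16×450) = 198.72 kN/bolt; interior L_c = 69 − 22 = 47, R_n = 345.6 kN/bolt. φR_n = 0.75 × (1×198.72 + 3×345.6) = 926.6 kN.
Block shear: shear path 1×[34+3×69] = 1×241 mm, A_gv = 3856, A_nv = 1×(241 − 3.5×24)×16 = 2512 mm²; tension to near edge: (38 − 0.5×24)×16 = 416 mm². R_n = min(0.6×450×2512, 0.6×345×3856) + 1.0×450×416 = min(678.24, 798.19) + 187.2 = 865.44 kN. φR_n = 0.75 × 865.44 = 649.1 kN.
Governing: min(442.0, 926.6, 649.1) = 442.0 kN → bolt shear.

442.0 kN (bolt shear governs)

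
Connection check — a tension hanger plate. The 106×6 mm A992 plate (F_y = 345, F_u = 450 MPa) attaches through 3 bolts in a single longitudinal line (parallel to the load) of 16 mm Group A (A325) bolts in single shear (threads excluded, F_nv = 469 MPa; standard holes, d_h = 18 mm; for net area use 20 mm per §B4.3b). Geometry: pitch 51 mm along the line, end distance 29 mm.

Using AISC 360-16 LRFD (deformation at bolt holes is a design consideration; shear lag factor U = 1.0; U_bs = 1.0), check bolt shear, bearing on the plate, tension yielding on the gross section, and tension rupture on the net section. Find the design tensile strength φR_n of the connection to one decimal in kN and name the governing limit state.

174.2 kN (net-section rupture governs)

Bolt shear: A_b = π(16)²/4 = 201.06 mm². φR_n = 0.75 × 469 × 201.06 × 3 × 1 = 212.2 kN.
Bearing (6 mm plate, F_u = 450 MPa): end bolts L_c = 29 − 18/2 = 20, R_n = min(1.2×20×6×450, 2.4×16×6×450) = 64.8 kN/bolt; interior L_c = 51 − 18 = 33, R_n = 103.68 kN/bolt. φR_n = 0.75 × (1×64.8 + 2×103.68) = 204.1 kN.
Tension yield (gross): A_g = 106×6 = 636 mm². φR_n = 0.90 × 345 × 636 = 197.5 kN.
Tension rupture (net): A_n = (106 − 1×20)×6 = 516 mm² (U = 1.0, A_e = A_n). φR_n = 0.75 × 450 × 516 = 174.2 kN.
Governing: min(212.2, 204.1, 197.5, 174.2) = 174.2 kN → net-section rupture.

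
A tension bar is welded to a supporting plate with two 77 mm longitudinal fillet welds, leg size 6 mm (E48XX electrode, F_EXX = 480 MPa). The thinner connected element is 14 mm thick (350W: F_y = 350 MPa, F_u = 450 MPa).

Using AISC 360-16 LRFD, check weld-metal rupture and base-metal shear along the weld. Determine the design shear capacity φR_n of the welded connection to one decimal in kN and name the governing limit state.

141.1 kN (weld metal governs)

Weld metal: throat = 0.707×6 = 4.242 mm, L = 2×77 = 154 mm. φR_n = 0.75 × 0.6 × 480 × 4.242 × 154 = 141.1 kN.
Base metal shear (14 mm plate): yield φR_n = 1.0×0.6×350×14×154 = 452.8 kN; rupture φR_n = 0.75×0.6×450×14×154 = 436.6 kN; take 436.6 kN (rupture).
Governing: min(141.1, 436.6) = 141.1 kN → weld metal.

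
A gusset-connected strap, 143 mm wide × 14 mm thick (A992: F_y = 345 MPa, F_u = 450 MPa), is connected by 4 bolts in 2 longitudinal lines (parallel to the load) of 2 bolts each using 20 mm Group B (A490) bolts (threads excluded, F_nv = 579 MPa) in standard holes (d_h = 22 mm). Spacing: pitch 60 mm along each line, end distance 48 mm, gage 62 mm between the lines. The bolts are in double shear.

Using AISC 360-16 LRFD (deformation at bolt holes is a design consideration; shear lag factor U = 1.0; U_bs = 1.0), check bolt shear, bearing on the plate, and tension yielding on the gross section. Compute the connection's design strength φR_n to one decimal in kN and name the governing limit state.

621.6 kN (gross-section yield governs)

Bolt shear: A_b = π(20)²/4 = 314.16 mm². φR_n = 0.75 × 579 × 314.16 × 4 × 2 = 1091.4 kN.
Bearing (14 mm plate, F_u = 450 MPa): end bolts L_c = 48 − 22/2 = 37, R_n = min(1.2×37×14×450, 2.4×20×14×450) = 279.72 kN/bolt; interior L_c = 60 − 22 = 38, R_n = 287.28 kN/bolt. φR_n = 0.75 × (2×279.72 + 2×287.28) = 850.5 kN.
Tension yield (gross): A_g = 143×14 = 2002 mm². φR_n = 0.90 × 345 × 2002 = 621.6 kN.
Governing: min(1091.4, 850.5, 621.6) = 621.6 kN → gross-section yield.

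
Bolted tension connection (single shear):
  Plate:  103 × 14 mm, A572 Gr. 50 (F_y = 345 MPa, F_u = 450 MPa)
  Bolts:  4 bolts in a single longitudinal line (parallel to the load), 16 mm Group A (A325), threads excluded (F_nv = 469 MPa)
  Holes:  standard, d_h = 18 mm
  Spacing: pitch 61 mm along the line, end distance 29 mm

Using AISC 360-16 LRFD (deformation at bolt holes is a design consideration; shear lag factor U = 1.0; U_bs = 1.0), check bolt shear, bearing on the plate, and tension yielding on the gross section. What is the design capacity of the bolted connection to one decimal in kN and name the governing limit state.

282.9 kN (bolt shear governs)

Bolt shear: A_b = π(16)²/4 = 201.06 mm². φR_n = 0.75 × 469 × 201.06 × 4 × 1 = 282.9 kN.
Bearing (14 mm plate, F_u = 450 MPa): end bolts L_c = 29 − 18/2 = 20, R_n = min(1.2×20×14×450, 2.4×16×14×450) = 151.2 kN/bolt; interior L_c = 61 − 18 = 43, R_n = 241.92 kN/bolt. φR_n = 0.75 × (1×151.2 + 3×241.92) = 657.7 kN.
Tension yield (gross): A_g = 103×14 = 1442 mm². φR_n = 0.90 × 345 × 1442 = 447.7 kN.
Governing: min(282.9, 657.7, 447.7) = 282.9 kN → bolt shear.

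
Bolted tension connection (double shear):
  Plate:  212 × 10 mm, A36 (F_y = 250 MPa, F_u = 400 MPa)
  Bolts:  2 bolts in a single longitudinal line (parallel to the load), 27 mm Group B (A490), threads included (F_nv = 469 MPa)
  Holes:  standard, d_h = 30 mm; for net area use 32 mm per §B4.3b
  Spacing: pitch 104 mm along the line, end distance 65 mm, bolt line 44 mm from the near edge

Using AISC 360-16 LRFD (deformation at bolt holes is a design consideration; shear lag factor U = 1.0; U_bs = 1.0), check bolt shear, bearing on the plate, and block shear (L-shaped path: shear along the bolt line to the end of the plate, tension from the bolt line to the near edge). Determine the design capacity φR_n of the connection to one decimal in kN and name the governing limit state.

Bolt shear: A_b = π(27)²/4 = 572.56 mm². φR_n = 0.75 × 469 × 572.56 × 2 × 2 = 805.6 kN.
Bearing (10 mm plate, F_u = 400 MPa): end bolts L_c = 65 − 30/2 = 50, R_n = min(1.2×50×10×400, 2.4×27×10×400) = 240 kN/bolt; interior L_c = 104 − 30 = 74, R_n = 259.2 kN/bolt. φR_n = 0.75 × (1×240 + 1×259.2) = 374.4 kN.
Block shear: shear path 1×[65+1×104] = 1×169 mm, A_gv = 1690, A_nv = 1×(169 − 1.5×32)×10 = 1210 mm²; tension to near edge: (44 − 0.5×32)×10 = 280 mm². R_n = min(0.6×400×1210, 0.6×250×1690) + 1.0×400×280 = min(290.4, 253.5) + 112 = 365.5 kN. φR_n = 0.75 × 365.5 = 274.1 kN.
Governing: min(805.6, 374.4, 274.1) = 274.1 kN → block shear.

274.1 kN (block shear governs)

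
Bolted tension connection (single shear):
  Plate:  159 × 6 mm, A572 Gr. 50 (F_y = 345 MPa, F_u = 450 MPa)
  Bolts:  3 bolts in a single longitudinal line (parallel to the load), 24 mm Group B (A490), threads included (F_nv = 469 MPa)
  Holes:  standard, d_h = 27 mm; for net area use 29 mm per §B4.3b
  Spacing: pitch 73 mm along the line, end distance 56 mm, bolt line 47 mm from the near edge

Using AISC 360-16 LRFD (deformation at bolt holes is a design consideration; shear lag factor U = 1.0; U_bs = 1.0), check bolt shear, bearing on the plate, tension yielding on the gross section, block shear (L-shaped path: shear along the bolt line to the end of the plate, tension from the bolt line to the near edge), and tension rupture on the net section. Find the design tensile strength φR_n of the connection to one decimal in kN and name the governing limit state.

Bolt shear: A_b = π(24)²/4 = 452.39 mm². φR_n = 0.75 × 469 × 452.39 × 3 × 1 = 477.4 kN.
Bearing (6 mm plate, F_u = 450 MPa): end bolts L_c = 56 − 27/2 = 42.5, R_n = min(1.2×42.5×6×450, 2.4×24×6×450) = 137.7 kN/bolt; interior L_c = 73 − 27 = 46, R_n = 149.04 kN/bolt. φR_n = 0.75 × (1×137.7 + 2×149.04) = 326.8 kN.
Tension yield (gross): A_g = 159×6 = 954 mm². φR_n = 0.90 × 345 × 954 = 296.2 kN.
Block shear: shear path 1×[56+2×73] = 1×202 mm, A_gv = 1212, A_nv = 1×(202 − 2.5×29)×6 = 777 mm²; tension to near edge: (47 − 0.5×29)×6 = 195 mm². R_n = min(0.6×450×777, 0.6×345×1212) + 1.0×450×195 = min(209.79, 250.88) + 87.75 = 297.54 kN. φR_n = 0.75 × 297.54 = 223.2 kN.
Tension rupture (net): A_n = (159 − 1×29)×6 = 780 mm² (U = 1.0, A_e = A_n). φR_n = 0.75 × 450 × 780 = 263.3 kN.
Governing: min(477.4, 326.8, 296.2, 223.2, 263.3) = 223.2 kN → block shear.

223.2 kN (block shear governs)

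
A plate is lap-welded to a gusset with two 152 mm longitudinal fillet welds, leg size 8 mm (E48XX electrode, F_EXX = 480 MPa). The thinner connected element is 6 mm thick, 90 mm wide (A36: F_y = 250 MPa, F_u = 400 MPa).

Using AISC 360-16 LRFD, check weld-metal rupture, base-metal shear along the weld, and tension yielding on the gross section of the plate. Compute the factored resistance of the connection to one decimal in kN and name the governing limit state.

Weld metal: throat = 0.707×8 = 5.656 mm, L = 2×152 = 304 mm. φR_n = 0.75 × 0.6 × 480 × 5.656 × 304 = 371.4 kN.
Base metal shear (6 mm plate): yield φR_n = 1.0×0.6×250×6×304 = 273.6 kN; rupture φR_n = 0.75×0.6×400×6×304 = 328.3 kN; take 273.6 kN (yield).
Tension yield (gross): A_g = 90×6 = 540 mm². φR_n = 0.90 × 250 × 540 = 121.5 kN.
Governing: min(371.4, 273.6, 121.5) = 121.5 kN → gross-section yield.

121.5 kN (gross-section yield governs)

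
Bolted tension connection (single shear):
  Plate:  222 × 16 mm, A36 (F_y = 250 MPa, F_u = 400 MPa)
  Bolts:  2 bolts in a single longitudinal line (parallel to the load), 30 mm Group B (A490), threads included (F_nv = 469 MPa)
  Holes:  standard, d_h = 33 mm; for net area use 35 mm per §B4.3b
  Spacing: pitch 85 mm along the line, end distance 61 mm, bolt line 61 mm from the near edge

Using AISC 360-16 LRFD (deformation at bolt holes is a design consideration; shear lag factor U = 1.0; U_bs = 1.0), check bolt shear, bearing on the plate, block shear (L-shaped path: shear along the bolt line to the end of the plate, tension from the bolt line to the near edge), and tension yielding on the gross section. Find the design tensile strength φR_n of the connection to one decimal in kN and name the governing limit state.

471.6 kN (block shear governs)

Bolt shear: A_b = π(30)²/4 = 706.86 mm². φR_n = 0.75 × 469 × 706.86 × 2 × 1 = 497.3 kN.
Bearing (16 mm plate, F_u = 400 MPa): end bolts L_c = 61 − 33/2 = 44.5, R_n = min(1.2×44.5×16×400, 2.4×30×16×400) = 341.76 kN/bolt; interior L_c = 85 − 33 = 52, R_n = 399.36 kN/bolt. φR_n = 0.75 × (1×341.76 + 1×399.36) = 555.8 kN.
Block shear: shear path 1×[61+1×85] = 1×146 mm, A_gv = 2336, A_nv = 1×(146 − 1.5×35)×16 = 1496 mm²; tension to near edge: (61 − 0.5×35)×16 = 696 mm². R_n = min(0.6×400×1496, 0.6×250×2336) + 1.0×400×696 = min(359.04, 350.4) + 278.4 = 628.8 kN. φR_n = 0.75 × 628.8 = 471.6 kN.
Tension yield (gross): A_g = 222×16 = 3552 mm². φR_n = 0.90 × 250 × 3552 = 799.2 kN.
Governing: min(497.3, 555.8, 471.6, 799.2) = 471.6 kN → block shear.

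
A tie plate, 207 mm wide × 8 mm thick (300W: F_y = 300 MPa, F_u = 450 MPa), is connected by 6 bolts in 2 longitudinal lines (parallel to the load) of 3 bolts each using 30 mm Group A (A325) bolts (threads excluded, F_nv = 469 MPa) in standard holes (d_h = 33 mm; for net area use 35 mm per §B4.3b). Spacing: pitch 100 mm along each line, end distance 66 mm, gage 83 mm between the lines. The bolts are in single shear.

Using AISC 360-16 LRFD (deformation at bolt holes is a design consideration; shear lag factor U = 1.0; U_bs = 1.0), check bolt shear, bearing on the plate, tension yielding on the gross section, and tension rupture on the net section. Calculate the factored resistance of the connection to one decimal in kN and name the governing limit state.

Bolt shear: A_b = π(30)²/4 = 706.86 mm². φR_n = 0.75 × 469 × 706.86 × 6 × 1 = 1491.8 kN.
Bearing (8 mm plate, F_u = 450 MPa): end bolts L_c = 66 − 33/2 = 49.5, R_n = min(1.2×49.5×8×450, 2.4×30×8×450) = 213.84 kN/bolt; interior L_c = 100 − 33 = 67, R_n = 259.2 kN/bolt. φR_n = 0.75 × (2×213.84 + 4×259.2) = 1098.4 kN.
Tension yield (gross): A_g = 207×8 = 1656 mm². φR_n = 0.90 × 300 × 1656 = 447.1 kN.
Tension rupture (net): A_n = (207 − 2×35)×8 = 1096 mm² (U = 1.0, A_e = A_n). φR_n = 0.75 × 450 × 1096 = 369.9 kN.
Governing: min(1491.8, 1098.4, 447.1, 369.9) = 369.9 kN → net-section rupture.

369.9 kN (net-section rupture governs)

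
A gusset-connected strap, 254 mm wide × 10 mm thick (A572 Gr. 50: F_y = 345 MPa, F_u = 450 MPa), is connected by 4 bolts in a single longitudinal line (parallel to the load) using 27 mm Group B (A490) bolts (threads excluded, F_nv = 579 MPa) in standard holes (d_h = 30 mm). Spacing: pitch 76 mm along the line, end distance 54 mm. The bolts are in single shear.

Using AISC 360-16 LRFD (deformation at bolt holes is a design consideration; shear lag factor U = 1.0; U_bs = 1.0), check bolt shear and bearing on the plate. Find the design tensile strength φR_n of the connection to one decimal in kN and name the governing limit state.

716.9 kN (bearing governs)

Bolt shear: A_b = π(27)²/4 = 572.56 mm². φR_n = 0.75 × 579 × 572.56 × 4 × 1 = 994.5 kN.
Bearing (10 mm plate, F_u = 450 MPa): end bolts L_c = 54 − 30/2 = 39, R_n = min(1.2×39×10×450, 2.4×27×10×450) = 210.6 kN/bolt; interior L_c = 76 − 30 = 46, R_n = 248.4 kN/bolt. φR_n = 0.75 × (1×210.6 + 3×248.4) = 716.9 kN.
Governing: min(994.5, 716.9) = 716.9 kN → bearing.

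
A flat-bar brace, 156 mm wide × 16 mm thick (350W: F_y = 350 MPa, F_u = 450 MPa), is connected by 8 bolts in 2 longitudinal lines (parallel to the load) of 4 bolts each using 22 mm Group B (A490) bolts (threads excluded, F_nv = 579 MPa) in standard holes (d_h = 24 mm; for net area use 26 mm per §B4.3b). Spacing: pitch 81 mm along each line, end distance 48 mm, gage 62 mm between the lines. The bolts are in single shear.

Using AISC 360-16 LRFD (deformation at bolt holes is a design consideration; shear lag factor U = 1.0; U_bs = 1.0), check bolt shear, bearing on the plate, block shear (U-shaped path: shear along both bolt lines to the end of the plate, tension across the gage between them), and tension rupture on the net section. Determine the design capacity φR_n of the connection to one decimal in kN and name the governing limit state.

561.6 kN (net-section rupture governs)

Bolt shear: A_b = π(22)²/4 = 380.13 mm². φR_n = 0.75 × 579 × 380.13 × 8 × 1 = 1320.6 kN.
Bearing (16 mm plate, F_u = 450 MPa): end bolts L_c = 48 − 24/2 = 36, R_n = min(1.2×36×16×450, 2.4×22×16×450) = 311.04 kN/bolt; interior L_c = 81 − 24 = 57, R_n = 380.16 kN/bolt. φR_n = 0.75 × (2×311.04 + 6×380.16) = 2177.3 kN.
Block shear: shear path 2×[48+3×81] = 2×291 mm, A_gv = 9312, A_nv = 2×(291 − 3.5×26)×16 = 6400 mm²; tension across gage: (62 − 1×26)×16 = 576 mm². R_n = min(0.6×450×6400, 0.6×350×9312) + 1.0×450×576 = min(1728, 1955.5) + 259.2 = 1987.2 kN. φR_n = 0.75 × 1987.2 = 1490.4 kN.
Tension rupture (net): A_n = (156 − 2×26)×16 = 1664 mm² (U = 1.0, A_e = A_n). φR_n = 0.75 × 450 × 1664 = 561.6 kN.
Governing: min(1320.6, 2177.3, 1490.4, 561.6) = 561.6 kN → net-section rupture.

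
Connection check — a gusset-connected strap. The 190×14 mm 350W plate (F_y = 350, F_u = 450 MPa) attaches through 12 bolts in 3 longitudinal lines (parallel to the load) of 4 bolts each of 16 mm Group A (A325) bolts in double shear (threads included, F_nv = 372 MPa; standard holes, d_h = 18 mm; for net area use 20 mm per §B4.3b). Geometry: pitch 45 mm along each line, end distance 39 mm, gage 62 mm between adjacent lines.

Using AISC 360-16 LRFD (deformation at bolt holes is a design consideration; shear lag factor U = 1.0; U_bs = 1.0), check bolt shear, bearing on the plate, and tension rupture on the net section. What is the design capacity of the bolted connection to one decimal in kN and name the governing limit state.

614.3 kN (net-section rupture governs)

Bolt shear: A_b = π(16)²/4 = 201.06 mm². φR_n = 0.75 × 372 × 201.06 × 12 × 2 = 1346.3 kN.
Bearing (14 mm plate, F_u = 450 MPa): end bolts L_c = 39 − 18/2 = 30, R_n = min(1.2×30×14×450, 2.4×16×14×450) = 226.8 kN/bolt; interior L_c = 45 − 18 = 27, R_n = 204.12 kN/bolt. φR_n = 0.75 × (3×226.8 + 9×204.12) = 1888.1 kN.
Tension rupture (net): A_n = (190 − 3×20)×14 = 1820 mm² (U = 1.0, A_e = A_n). φR_n = 0.75 × 450 × 1820 = 614.3 kN.
Governing: min(1346.3, 1888.1, 614.3) = 614.3 kN → net-section rupture.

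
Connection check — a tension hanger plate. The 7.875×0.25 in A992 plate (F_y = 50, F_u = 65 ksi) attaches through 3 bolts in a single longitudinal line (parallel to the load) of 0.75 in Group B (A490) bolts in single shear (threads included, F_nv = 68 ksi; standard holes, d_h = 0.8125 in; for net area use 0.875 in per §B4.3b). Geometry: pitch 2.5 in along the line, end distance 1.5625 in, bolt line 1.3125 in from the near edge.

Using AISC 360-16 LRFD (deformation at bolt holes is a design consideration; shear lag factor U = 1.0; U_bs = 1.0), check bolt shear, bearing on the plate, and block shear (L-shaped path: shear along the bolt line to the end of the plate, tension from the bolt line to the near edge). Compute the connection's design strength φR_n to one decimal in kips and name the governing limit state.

Bolt shear: A_b = π(0.75)²/4 = 0.44179 in². φR_n = 0.75 × 68 × 0.44179 × 3 × 1 = 67.6 kips.
Bearing (0.25 in plate, F_u = 65 ksi): end bolts L_c = 1.5625 − 0.8125/2 = 1.15625, R_n = min(1.2×1.15625×0.25×65, 2.4×0.75×0.25×65) = 22.547 kips/bolt; interior L_c = 2.5 − 0.8125 = 1.6875, R_n = 29.25 kips/bolt. φR_n = 0.75 × (1×22.547 + 2×29.25) = 60.8 kips.
Block shear: shear path 1×[1.5625+2×2.5] = 1×6.5625 in, A_gv = 1.6406, A_nv = 1×(6.5625 − 2.5×0.875)×0.25 = 1.0938 in²; tension to near edge: (1.3125 − 0.5×0.875)×0.25 = 0.21875 in². R_n = min(0.6×65×1.0938, 0.6×50×1.6406) + 1.0×65×0.21875 = min(42.658, 49.218) + 14.219 = 56.877 kips. φR_n = 0.75 × 56.877 = 42.7 kips.
Governing: min(67.6, 60.8, 42.7) = 42.7 kips → block shear.

42.7 kips (block shear governs)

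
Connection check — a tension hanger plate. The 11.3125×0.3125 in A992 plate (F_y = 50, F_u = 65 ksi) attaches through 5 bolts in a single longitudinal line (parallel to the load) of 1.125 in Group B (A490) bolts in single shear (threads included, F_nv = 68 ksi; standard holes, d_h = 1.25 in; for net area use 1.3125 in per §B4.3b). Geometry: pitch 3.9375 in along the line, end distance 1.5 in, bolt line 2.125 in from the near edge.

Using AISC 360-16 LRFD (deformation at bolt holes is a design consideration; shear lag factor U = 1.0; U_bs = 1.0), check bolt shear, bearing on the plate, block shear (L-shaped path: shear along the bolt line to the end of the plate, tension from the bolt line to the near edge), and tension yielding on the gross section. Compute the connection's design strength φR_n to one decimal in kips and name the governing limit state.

126.1 kips (block shear governs)

Bolt shear: A_b = π(1.125)²/4 = 0.99402 in². φR_n = 0.75 × 68 × 0.99402 × 5 × 1 = 253.5 kips.
Bearing (0.3125 in plate, F_u = 65 ksi): end bolts L_c = 1.5 − 1.25/2 = 0.875, R_n = min(1.2×0.875×0.3125×65, 2.4×1.125×0.3125×65) = 21.328 kips/bolt; interior L_c = 3.9375 − 1.25 = 2.6875, R_n = 54.844 kips/bolt. φR_n = 0.75 × (1×21.328 + 4×54.844) = 180.5 kips.
Block shear: shear path 1×[1.5+4×3.9375] = 1×17.25 in, A_gv = 5.3906, A_nv = 1×(17.25 − 4.5×1.3125)×0.3125 = 3.5449 in²; tension to near edge: (2.125 − 0.5×1.3125)×0.3125 = 0.45898 in². R_n = min(0.6×65×3.5449, 0.6×50×5.3906) + 1.0×65×0.45898 = min(138.25, 161.72) + 29.834 = 168.08 kips. φR_n = 0.75 × 168.08 = 126.1 kips.
Tension yield (gross): A_g = 11.3125×0.3125 = 3.5352 in². φR_n = 0.90 × 50 × 3.5352 = 159.1 kips.
Governing: min(253.5, 180.5, 126.1, 159.1) = 126.1 kips → block shear.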